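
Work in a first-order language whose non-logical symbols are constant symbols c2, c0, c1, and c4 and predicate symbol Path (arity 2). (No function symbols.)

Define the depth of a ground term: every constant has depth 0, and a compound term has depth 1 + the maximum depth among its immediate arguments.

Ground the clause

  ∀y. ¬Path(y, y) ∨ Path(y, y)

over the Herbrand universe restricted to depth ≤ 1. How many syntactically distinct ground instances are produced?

4

Ground terms of depth ≤ 1:
  With no function symbols every ground term is a constant, so there are exactly 4 ground terms at every depth bound.
  N_0 = 4
  N_1 = 4
So there are 4 ground terms available for substitution.
There is 1 variable to instantiate (y),  occurring in at least one literal, so different choices give different ground instances.
Number of ground instances = 4.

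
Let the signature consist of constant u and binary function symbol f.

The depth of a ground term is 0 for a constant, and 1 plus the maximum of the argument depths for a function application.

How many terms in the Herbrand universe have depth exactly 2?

Count level by level. With function symbols f/2, the terms of depth ≤ k are the 1 constant together with each function applied to depth-≤(k−1) tuples, so N_k = 1 + N_{k-1}^2.
N_0 = 1
N_1 = 1 + 1^2 = 2
N_2 = 1 + 2^2 = 5
Terms of depth exactly 2: N_2 − N_1 = 5 − 2 = 3.

3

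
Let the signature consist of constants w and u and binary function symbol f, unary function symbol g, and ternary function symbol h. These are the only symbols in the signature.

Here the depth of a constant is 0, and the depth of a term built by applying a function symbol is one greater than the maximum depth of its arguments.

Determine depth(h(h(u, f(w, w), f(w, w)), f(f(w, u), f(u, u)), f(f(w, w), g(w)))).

depth(f(w, w)) = 1 + max(0, 0) = 1
depth(h(u, f(w, w), f(w, w))) = 1 + max(0, 1, 1) = 2
depth(f(w, u)) = 1 + max(0, 0) = 1
depth(f(u, u)) = 1 + max(0, 0) = 1
depth(f(f(w, u), f(u, u))) = 1 + max(1, 1) = 2
depth(g(w)) = 1 + depth(w) = 1 + 0 = 1
depth(f(f(w, w), g(w))) = 1 + max(1, 1) = 2
depth(h(h(u, f(w, w), f(w, w)), f(f(w, u), f(u, u)), f(f(w, w), g(w)))) = 1 + max(2, 2, 2) = 3

3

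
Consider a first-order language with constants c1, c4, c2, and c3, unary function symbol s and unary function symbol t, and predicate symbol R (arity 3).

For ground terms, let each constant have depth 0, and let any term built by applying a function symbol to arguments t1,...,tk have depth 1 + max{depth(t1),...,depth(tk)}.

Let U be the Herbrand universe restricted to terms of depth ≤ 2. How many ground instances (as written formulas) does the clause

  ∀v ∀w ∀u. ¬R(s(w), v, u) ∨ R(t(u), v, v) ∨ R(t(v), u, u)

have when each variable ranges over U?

Ground terms of depth ≤ 2:
  Write N_k for the number of ground terms of depth ≤ k. A term of depth ≤ k is either a constant or a function symbol applied to arguments of depth ≤ k−1, so N_k = 4 + N_{k-1} + N_{k-1}.
  N_0 = 4
  N_1 = 4 + 4 + 4 = 12
  N_2 = 4 + 12 + 12 = 28
So there are 28 ground terms available for substitution.
Each of v, w, u ranges independently over the available ground terms, and distinct assignments produce distinct instances.
Number of ground instances = 28^3 = 21952.

21952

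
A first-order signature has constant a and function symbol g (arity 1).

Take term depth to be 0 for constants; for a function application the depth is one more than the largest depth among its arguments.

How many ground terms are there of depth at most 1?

Count level by level. With function symbols g/1, the terms of depth ≤ k are the 1 constant together with each function applied to depth-≤(k−1) tuples, so N_k = 1 + N_{k-1}.
N_0 = 1
N_1 = 1 + 1 = 2
Explicitly: a, g(a).

2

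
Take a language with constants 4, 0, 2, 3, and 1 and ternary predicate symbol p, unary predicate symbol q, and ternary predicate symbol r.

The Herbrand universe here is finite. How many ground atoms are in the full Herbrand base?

255

With no function symbols, the Herbrand universe is just the 5 constants.
Ground atoms per predicate: p: 5^3 = 125, q: 5, r: 5^3 = 125.
Herbrand base size = 125 + 5 + 125 = 255.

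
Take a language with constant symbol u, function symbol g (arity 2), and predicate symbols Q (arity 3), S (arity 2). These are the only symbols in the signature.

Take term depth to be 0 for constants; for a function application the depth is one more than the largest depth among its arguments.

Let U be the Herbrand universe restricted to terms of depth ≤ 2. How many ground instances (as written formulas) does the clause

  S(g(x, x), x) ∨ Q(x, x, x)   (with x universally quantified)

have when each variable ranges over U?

5

Ground terms of depth ≤ 2:
  Let N_k count ground terms of depth at most k. Each non-constant term of depth ≤ k is some function symbol applied to depth-≤(k−1) arguments, giving N_k = 1 + N_{k-1}^2.
  N_0 = 1
  N_1 = 1 + 1^2 = 2
  N_2 = 1 + 2^2 = 5
  Explicitly: u, g(u, u), g(u, g(u, u)), g(g(u, u), u), g(g(u, u), g(u, u)).
So there are 5 ground terms available for substitution.
There is 1 variable to instantiate (x),  occurring in at least one literal, so different choices give different ground instances.
Number of ground instances = 5.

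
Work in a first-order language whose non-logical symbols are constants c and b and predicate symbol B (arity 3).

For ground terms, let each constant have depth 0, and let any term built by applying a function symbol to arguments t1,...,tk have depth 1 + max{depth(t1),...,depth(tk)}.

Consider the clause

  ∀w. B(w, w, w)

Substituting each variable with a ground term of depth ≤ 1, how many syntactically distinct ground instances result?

Ground terms of depth ≤ 1:
  With no function symbols every ground term is a constant, so there are exactly 2 ground terms at every depth bound.
  N_0 = 2
  N_1 = 2
  Explicitly: c, b.
So there are 2 ground terms available for substitution.
There is 1 variable to instantiate (w),  occurring in at least one literal, so different choices give different ground instances.
Number of ground instances = 2.

2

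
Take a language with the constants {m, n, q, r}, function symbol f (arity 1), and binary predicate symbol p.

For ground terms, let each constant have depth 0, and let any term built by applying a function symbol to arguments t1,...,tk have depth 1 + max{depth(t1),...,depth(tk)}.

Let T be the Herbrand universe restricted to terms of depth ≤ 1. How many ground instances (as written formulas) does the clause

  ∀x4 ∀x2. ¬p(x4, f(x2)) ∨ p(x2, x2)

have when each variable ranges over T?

Ground terms of depth ≤ 1:
  If N_k denotes the number of depth-≤k ground terms, the 4 constants give N_0 = 4, and each function symbol of arity r contributes N_{k-1}^r new terms at level k: N_k = 4 + N_{k-1}.
  N_0 = 4
  N_1 = 4 + 4 = 8
  Explicitly: m, n, q, r, f(m), f(n), f(q), f(r).
So there are 8 ground terms available for substitution.
Each of x4, x2 ranges independently over the available ground terms, and distinct assignments produce distinct instances.
Number of ground instances = 8^2 = 64.

64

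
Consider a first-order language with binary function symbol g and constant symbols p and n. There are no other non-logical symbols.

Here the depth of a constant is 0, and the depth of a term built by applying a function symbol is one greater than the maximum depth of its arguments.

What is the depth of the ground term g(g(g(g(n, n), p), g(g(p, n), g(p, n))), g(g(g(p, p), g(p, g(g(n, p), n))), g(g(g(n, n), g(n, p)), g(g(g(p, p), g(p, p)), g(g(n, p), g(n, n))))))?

depth(g(n, n)) = 1 + max(0, 0) = 1
depth(g(g(n, n), p)) = 1 + max(1, 0) = 2
depth(g(p, n)) = 1 + max(0, 0) = 1
depth(g(g(p, n), g(p, n))) = 1 + max(1, 1) = 2
depth(g(g(g(n, n), p), g(g(p, n), g(p, n)))) = 1 + max(2, 2) = 3
depth(g(p, p)) = 1 + max(0, 0) = 1
depth(g(n, p)) = 1 + max(0, 0) = 1
depth(g(g(n, p), n)) = 1 + max(1, 0) = 2
depth(g(p, g(g(n, p), n))) = 1 + max(0, 2) = 3
depth(g(g(p, p), g(p, g(g(n, p), n)))) = 1 + max(1, 3) = 4
depth(g(g(n, n), g(n, p))) = 1 + max(1, 1) = 2
depth(g(g(p, p), g(p, p))) = 1 + max(1, 1) = 2
depth(g(g(n, p), g(n, n))) = 1 + max(1, 1) = 2
depth(g(g(g(p, p), g(p, p)), g(g(n, p), g(n, n)))) = 1 + max(2, 2) = 3
depth(g(g(g(n, n), g(n, p)), g(g(g(p, p), g(p, p)), g(g(n, p), g(n, n))))) = 1 + max(2, 3) = 4
depth(g(g(g(p, p), g(p, g(g(n, p), n))), g(g(g(n, n), g(n, p)), g(g(g(p, p), g(p, p)), g(g(n, p), g(n, n)))))) = 1 + max(4, 4) = 5
depth(g(g(g(g(n, n), p), g(g(p, n), g(p, n))), g(g(g(p, p), g(p, g(g(n, p), n))), g(g(g(n, n), g(n, p)), g(g(g(p, p), g(p, p)), g(g(n, p), g(n, n))))))) = 1 + max(3, 5) = 6

6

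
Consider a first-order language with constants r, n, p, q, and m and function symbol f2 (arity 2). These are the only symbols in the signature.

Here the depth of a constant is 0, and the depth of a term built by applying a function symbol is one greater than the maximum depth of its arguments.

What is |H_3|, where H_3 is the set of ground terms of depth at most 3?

Let N_k count ground terms of depth at most k. Each non-constant term of depth ≤ k is some function symbol applied to depth-≤(k−1) arguments, giving N_k = 5 + N_{k-1}^2.
N_0 = 5
N_1 = 5 + 5^2 = 30
N_2 = 5 + 30^2 = 905
N_3 = 5 + 905^2 = 819030

819030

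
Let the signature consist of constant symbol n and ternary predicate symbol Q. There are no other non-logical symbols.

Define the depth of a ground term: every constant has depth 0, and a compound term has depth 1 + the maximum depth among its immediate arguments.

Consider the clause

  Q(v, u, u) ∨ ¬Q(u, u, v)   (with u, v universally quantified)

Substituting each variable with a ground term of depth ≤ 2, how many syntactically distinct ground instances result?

1

Ground terms of depth ≤ 2:
  With no function symbols every ground term is a constant, so there is exactly 1 ground term at every depth bound.
  N_0 = 1
  N_1 = 1
  N_2 = 1
  Explicitly: n.
So there is exactly 1 ground term available for substitution.
The body mentions every one of the 2 quantified variables; since ground terms form a free algebra, no two substitutions collapse to the same formula.
Number of ground instances = 1^2 = 1.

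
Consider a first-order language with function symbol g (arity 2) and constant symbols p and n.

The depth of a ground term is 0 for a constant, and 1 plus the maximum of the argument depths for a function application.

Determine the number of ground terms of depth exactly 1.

4

Let N_k count ground terms of depth at most k. Each non-constant term of depth ≤ k is some function symbol applied to depth-≤(k−1) arguments, giving N_k = 2 + N_{k-1}^2.
N_0 = 2
N_1 = 2 + 2^2 = 6
Terms of depth exactly 1: N_1 − N_0 = 6 − 2 = 4.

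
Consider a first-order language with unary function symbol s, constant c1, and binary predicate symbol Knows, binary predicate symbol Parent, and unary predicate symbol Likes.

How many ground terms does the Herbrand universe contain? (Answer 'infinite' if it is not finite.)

The signature has at least one function symbol (s, arity 1) and at least one constant (c1).
Iterating s gives infinitely many distinct ground terms: c1, s(c1), s(s(c1)), ...
So the Herbrand universe is infinite.

infinite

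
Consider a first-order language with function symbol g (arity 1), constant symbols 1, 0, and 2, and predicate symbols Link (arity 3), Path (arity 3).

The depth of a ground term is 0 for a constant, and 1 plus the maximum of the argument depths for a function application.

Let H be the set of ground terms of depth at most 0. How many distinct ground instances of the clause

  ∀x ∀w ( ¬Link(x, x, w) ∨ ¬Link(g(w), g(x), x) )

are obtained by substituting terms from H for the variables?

9

Ground terms of depth ≤ 0:
  If N_k denotes the number of depth-≤k ground terms, the 3 constants give N_0 = 3, and each function symbol of arity r contributes N_{k-1}^r new terms at level k: N_k = 3 + N_{k-1}.
  N_0 = 3
  Explicitly: 1, 0, 2.
So there are 3 ground terms available for substitution.
The body mentions every one of the 2 quantified variables; since ground terms form a free algebra, no two substitutions collapse to the same formula.
Number of ground instances = 3^2 = 9.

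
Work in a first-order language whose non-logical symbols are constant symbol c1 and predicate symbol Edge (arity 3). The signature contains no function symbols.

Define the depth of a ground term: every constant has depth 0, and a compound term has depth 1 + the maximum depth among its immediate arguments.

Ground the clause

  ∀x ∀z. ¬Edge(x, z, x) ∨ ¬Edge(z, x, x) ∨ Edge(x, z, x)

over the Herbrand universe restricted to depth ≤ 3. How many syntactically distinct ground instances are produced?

1

Ground terms of depth ≤ 3:
  With no function symbols every ground term is a constant, so there is exactly 1 ground term at every depth bound.
  N_0 = 1
  N_1 = 1
  N_2 = 1
  N_3 = 1
So there is exactly 1 ground term available for substitution.
The body mentions every one of the 2 quantified variables; since ground terms form a free algebra, no two substitutions collapse to the same formula.
Number of ground instances = 1^2 = 1.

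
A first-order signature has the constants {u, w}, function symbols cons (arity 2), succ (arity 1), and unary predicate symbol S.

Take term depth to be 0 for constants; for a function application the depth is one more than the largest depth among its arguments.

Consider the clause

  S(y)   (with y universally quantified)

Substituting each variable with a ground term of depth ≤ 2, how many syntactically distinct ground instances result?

74

Ground terms of depth ≤ 2:
  Write N_k for the number of ground terms of depth ≤ k. A term of depth ≤ k is either a constant or a function symbol applied to arguments of depth ≤ k−1, so N_k = 2 + N_{k-1}^2 + N_{k-1}.
  N_0 = 2
  N_1 = 2 + 2^2 + 2 = 8
  N_2 = 2 + 8^2 + 8 = 74
So there are 74 ground terms available for substitution.
The variable y ranges independently over the available ground terms, and distinct assignments produce distinct instances.
Number of ground instances = 74.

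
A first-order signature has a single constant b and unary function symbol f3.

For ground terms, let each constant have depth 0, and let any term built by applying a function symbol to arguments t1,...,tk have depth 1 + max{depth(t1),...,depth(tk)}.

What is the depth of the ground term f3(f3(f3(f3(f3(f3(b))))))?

depth(f3(b)) = 1 + depth(b) = 1 + 0 = 1
depth(f3(f3(b))) = 1 + depth(f3(b)) = 1 + 1 = 2
depth(f3(f3(f3(b)))) = 1 + depth(f3(f3(b))) = 1 + 2 = 3
depth(f3(f3(f3(f3(b))))) = 1 + depth(f3(f3(f3(b)))) = 1 + 3 = 4
depth(f3(f3(f3(f3(f3(b)))))) = 1 + depth(f3(f3(f3(f3(b))))) = 1 + 4 = 5
depth(f3(f3(f3(f3(f3(f3(b))))))) = 1 + depth(f3(f3(f3(f3(f3(b)))))) = 1 + 5 = 6

6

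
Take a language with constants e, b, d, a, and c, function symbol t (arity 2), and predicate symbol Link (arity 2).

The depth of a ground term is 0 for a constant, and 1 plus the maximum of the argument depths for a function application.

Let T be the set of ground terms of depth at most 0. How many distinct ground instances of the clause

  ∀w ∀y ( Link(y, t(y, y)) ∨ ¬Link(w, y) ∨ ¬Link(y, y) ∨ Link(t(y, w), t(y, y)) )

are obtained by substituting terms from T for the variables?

Ground terms of depth ≤ 0:
  If N_k denotes the number of depth-≤k ground terms, the 5 constants give N_0 = 5, and each function symbol of arity r contributes N_{k-1}^r new terms at level k: N_k = 5 + N_{k-1}^2.
  N_0 = 5
  Explicitly: e, b, d, a, c.
So there are 5 ground terms available for substitution.
The body mentions every one of the 2 quantified variables; since ground terms form a free algebra, no two substitutions collapse to the same formula.
Number of ground instances = 5^2 = 25.

25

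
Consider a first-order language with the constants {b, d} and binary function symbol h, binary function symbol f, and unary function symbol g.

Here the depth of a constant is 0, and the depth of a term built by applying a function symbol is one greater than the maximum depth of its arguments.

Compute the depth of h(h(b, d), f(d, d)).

2

depth(h(b, d)) = 1 + max(0, 0) = 1
depth(f(d, d)) = 1 + max(0, 0) = 1
depth(h(h(b, d), f(d, d))) = 1 + max(1, 1) = 2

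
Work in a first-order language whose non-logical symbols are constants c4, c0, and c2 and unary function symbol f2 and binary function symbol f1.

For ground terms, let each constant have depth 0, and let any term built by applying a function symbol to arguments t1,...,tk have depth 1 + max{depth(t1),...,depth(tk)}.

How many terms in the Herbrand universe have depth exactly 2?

228

Let N_k count ground terms of depth at most k. Each non-constant term of depth ≤ k is some function symbol applied to depth-≤(k−1) arguments, giving N_k = 3 + N_{k-1} + N_{k-1}^2.
N_0 = 3
N_1 = 3 + 3 + 3^2 = 15
N_2 = 3 + 15 + 15^2 = 243
Terms of depth exactly 2: N_2 − N_1 = 243 − 15 = 228.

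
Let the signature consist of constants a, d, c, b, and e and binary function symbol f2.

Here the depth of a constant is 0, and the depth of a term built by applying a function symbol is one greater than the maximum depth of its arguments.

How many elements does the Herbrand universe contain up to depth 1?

30

If N_k denotes the number of depth-≤k ground terms, the 5 constants give N_0 = 5, and each function symbol of arity r contributes N_{k-1}^r new terms at level k: N_k = 5 + N_{k-1}^2.
N_0 = 5
N_1 = 5 + 5^2 = 30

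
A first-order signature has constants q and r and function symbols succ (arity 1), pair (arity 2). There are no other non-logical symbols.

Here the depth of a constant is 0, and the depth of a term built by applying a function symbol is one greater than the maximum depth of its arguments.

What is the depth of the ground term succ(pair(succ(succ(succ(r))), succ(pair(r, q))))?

5

depth(succ(r)) = 1 + depth(r) = 1 + 0 = 1
depth(succ(succ(r))) = 1 + depth(succ(r)) = 1 + 1 = 2
depth(succ(succ(succ(r)))) = 1 + depth(succ(succ(r))) = 1 + 2 = 3
depth(pair(r, q)) = 1 + max(0, 0) = 1
depth(succ(pair(r, q))) = 1 + depth(pair(r, q)) = 1 + 1 = 2
depth(pair(succ(succ(succ(r))), succ(pair(r, q)))) = 1 + max(3, 2) = 4
depth(succ(pair(succ(succ(succ(r))), succ(pair(r, q))))) = 1 + depth(pair(succ(succ(succ(r))), succ(pair(r, q)))) = 1 + 4 = 5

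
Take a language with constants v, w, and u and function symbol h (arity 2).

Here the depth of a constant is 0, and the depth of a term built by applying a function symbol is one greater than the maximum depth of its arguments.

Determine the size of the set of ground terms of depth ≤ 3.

Write N_k for the number of ground terms of depth ≤ k. A term of depth ≤ k is either a constant or a function symbol applied to arguments of depth ≤ k−1, so N_k = 3 + N_{k-1}^2.
N_0 = 3
N_1 = 3 + 3^2 = 12
N_2 = 3 + 12^2 = 147
N_3 = 3 + 147^2 = 21612

21612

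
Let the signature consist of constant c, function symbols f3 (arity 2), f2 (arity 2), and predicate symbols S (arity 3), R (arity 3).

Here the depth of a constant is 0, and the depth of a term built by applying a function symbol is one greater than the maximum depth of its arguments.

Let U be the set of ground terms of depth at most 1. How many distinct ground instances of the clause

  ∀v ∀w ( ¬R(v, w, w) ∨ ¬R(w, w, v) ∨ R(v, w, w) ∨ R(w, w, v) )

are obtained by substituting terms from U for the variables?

Ground terms of depth ≤ 1:
  Let N_k count ground terms of depth at most k. Each non-constant term of depth ≤ k is some function symbol applied to depth-≤(k−1) arguments, giving N_k = 1 + N_{k-1}^2 + N_{k-1}^2.
  N_0 = 1
  N_1 = 1 + 1^2 + 1^2 = 3
  Explicitly: c, f3(c, c), f2(c, c).
So there are 3 ground terms available for substitution.
There are 2 variables to instantiate (v, w), each occurring in at least one literal, so different choices give different ground instances.
Number of ground instances = 3^2 = 9.

9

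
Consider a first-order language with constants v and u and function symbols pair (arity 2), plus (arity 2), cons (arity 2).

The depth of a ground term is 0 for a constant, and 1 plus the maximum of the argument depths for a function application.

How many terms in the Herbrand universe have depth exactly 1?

12

Let N_k = |{terms of depth ≤ k}|. Then N_0 = 2 and N_k = 2 + N_{k-1}^2 + N_{k-1}^2 + N_{k-1}^2 for k ≥ 1 (one summand per function symbol, arity giving the exponent).
N_0 = 2
N_1 = 2 + 2^2 + 2^2 + 2^2 = 14
Terms of depth exactly 1: N_1 − N_0 = 14 − 2 = 12.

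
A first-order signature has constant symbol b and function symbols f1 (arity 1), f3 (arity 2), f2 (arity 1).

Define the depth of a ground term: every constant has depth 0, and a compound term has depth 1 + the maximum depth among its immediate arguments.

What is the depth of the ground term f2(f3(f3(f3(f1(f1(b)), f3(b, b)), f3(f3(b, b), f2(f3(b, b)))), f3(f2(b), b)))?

6

depth(f1(b)) = 1 + depth(b) = 1 + 0 = 1
depth(f1(f1(b))) = 1 + depth(f1(b)) = 1 + 1 = 2
depth(f3(b, b)) = 1 + max(0, 0) = 1
depth(f3(f1(f1(b)), f3(b, b))) = 1 + max(2, 1) = 3
depth(f2(f3(b, b))) = 1 + depth(f3(b, b)) = 1 + 1 = 2
depth(f3(f3(b, b), f2(f3(b, b)))) = 1 + max(1, 2) = 3
depth(f3(f3(f1(f1(b)), f3(b, b)), f3(f3(b, b), f2(f3(b, b))))) = 1 + max(3, 3) = 4
depth(f2(b)) = 1 + depth(b) = 1 + 0 = 1
depth(f3(f2(b), b)) = 1 + max(1, 0) = 2
depth(f3(f3(f3(f1(f1(b)), f3(b, b)), f3(f3(b, b), f2(f3(b, b)))), f3(f2(b), b))) = 1 + max(4, 2) = 5
depth(f2(f3(f3(f3(f1(f1(b)), f3(b, b)), f3(f3(b, b), f2(f3(b, b)))), f3(f2(b), b)))) = 1 + depth(f3(f3(f3(f1(f1(b)), f3(b, b)), f3(f3(b, b), f2(f3(b, b)))), f3(f2(b), b))) = 1 + 5 = 6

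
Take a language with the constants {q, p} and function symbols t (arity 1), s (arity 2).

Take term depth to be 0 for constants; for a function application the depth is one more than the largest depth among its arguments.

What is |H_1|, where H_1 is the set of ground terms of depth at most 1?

8

Write N_k for the number of ground terms of depth ≤ k. A term of depth ≤ k is either a constant or a function symbol applied to arguments of depth ≤ k−1, so N_k = 2 + N_{k-1} + N_{k-1}^2.
N_0 = 2
N_1 = 2 + 2 + 2^2 = 8
Explicitly: q, p, t(q), t(p), s(q, q), s(q, p), s(p, q), s(p, p).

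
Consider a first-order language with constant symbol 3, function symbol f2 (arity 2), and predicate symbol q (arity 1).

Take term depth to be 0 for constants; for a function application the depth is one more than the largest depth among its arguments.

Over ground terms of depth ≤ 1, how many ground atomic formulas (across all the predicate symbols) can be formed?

2

First count ground terms of depth ≤ 1.
If N_k denotes the number of depth-≤k ground terms, the 1 constant gives N_0 = 1, and each function symbol of arity r contributes N_{k-1}^r new terms at level k: N_k = 1 + N_{k-1}^2.
N_0 = 1
N_1 = 1 + 1^2 = 2
So |H| = 2.
Each predicate of arity r yields |H|^r ground atoms (one per choice of an r-tuple from H):
  q: 2
Total ground atoms: 2.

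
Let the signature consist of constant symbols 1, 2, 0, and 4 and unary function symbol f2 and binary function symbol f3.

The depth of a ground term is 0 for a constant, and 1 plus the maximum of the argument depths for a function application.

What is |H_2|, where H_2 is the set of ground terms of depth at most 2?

If N_k denotes the number of depth-≤k ground terms, the 4 constants give N_0 = 4, and each function symbol of arity r contributes N_{k-1}^r new terms at level k: N_k = 4 + N_{k-1} + N_{k-1}^2.
N_0 = 4
N_1 = 4 + 4 + 4^2 = 24
N_2 = 4 + 24 + 24^2 = 604

604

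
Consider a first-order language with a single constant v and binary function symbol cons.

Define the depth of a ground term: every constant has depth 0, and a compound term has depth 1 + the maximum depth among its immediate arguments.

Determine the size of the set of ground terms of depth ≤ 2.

5

Write N_k for the number of ground terms of depth ≤ k. A term of depth ≤ k is either a constant or a function symbol applied to arguments of depth ≤ k−1, so N_k = 1 + N_{k-1}^2.
N_0 = 1
N_1 = 1 + 1^2 = 2
N_2 = 1 + 2^2 = 5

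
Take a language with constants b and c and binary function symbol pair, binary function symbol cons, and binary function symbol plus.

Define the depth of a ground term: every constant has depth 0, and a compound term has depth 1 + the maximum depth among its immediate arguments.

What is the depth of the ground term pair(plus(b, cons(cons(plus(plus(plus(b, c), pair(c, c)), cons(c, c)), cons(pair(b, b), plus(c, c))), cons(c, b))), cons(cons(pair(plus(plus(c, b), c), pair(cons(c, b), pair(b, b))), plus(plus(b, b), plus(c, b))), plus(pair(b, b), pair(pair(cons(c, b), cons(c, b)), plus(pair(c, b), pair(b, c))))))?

depth(plus(b, c)) = 1 + max(0, 0) = 1
depth(pair(c, c)) = 1 + max(0, 0) = 1
depth(plus(plus(b, c), pair(c, c))) = 1 + max(1, 1) = 2
depth(cons(c, c)) = 1 + max(0, 0) = 1
depth(plus(plus(plus(b, c), pair(c, c)), cons(c, c))) = 1 + max(2, 1) = 3
depth(pair(b, b)) = 1 + max(0, 0) = 1
depth(plus(c, c)) = 1 + max(0, 0) = 1
depth(cons(pair(b, b), plus(c, c))) = 1 + max(1, 1) = 2
depth(cons(plus(plus(plus(b, c), pair(c, c)), cons(c, c)), cons(pair(b, b), plus(c, c)))) = 1 + max(3, 2) = 4
depth(cons(c, b)) = 1 + max(0, 0) = 1
depth(cons(cons(plus(plus(plus(b, c), pair(c, c)), cons(c, c)), cons(pair(b, b), plus(c, c))), cons(c, b))) = 1 + max(4, 1) = 5
depth(plus(b, cons(cons(plus(plus(plus(b, c), pair(c, c)), cons(c, c)), cons(pair(b, b), plus(c, c))), cons(c, b)))) = 1 + max(0, 5) = 6
depth(plus(c, b)) = 1 + max(0, 0) = 1
depth(plus(plus(c, b), c)) = 1 + max(1, 0) = 2
depth(pair(cons(c, b), pair(b, b))) = 1 + max(1, 1) = 2
depth(pair(plus(plus(c, b), c), pair(cons(c, b), pair(b, b)))) = 1 + max(2, 2) = 3
depth(plus(b, b)) = 1 + max(0, 0) = 1
depth(plus(plus(b, b), plus(c, b))) = 1 + max(1, 1) = 2
depth(cons(pair(plus(plus(c, b), c), pair(cons(c, b), pair(b, b))), plus(plus(b, b), plus(c, b)))) = 1 + max(3, 2) = 4
depth(pair(cons(c, b), cons(c, b))) = 1 + max(1, 1) = 2
depth(pair(c, b)) = 1 + max(0, 0) = 1
depth(pair(b, c)) = 1 + max(0, 0) = 1
depth(plus(pair(c, b), pair(b, c))) = 1 + max(1, 1) = 2
depth(pair(pair(cons(c, b), cons(c, b)), plus(pair(c, b), pair(b, c)))) = 1 + max(2, 2) = 3
depth(plus(pair(b, b), pair(pair(cons(c, b), cons(c, b)), plus(pair(c, b), pair(b, c))))) = 1 + max(1, 3) = 4
depth(cons(cons(pair(plus(plus(c, b), c), pair(cons(c, b), pair(b, b))), plus(plus(b, b), plus(c, b))), plus(pair(b, b), pair(pair(cons(c, b), cons(c, b)), plus(pair(c, b), pair(b, c)))))) = 1 + max(4, 4) = 5
depth(pair(plus(b, cons(cons(plus(plus(plus(b, c), pair(c, c)), cons(c, c)), cons(pair(b, b), plus(c, c))), cons(c, b))), cons(cons(pair(plus(plus(c, b), c), pair(cons(c, b), pair(b, b))), plus(plus(b, b), plus(c, b))), plus(pair(b, b), pair(pair(cons(c, b), cons(c, b)), plus(pair(c, b), pair(b, c))))))) = 1 + max(6, 5) = 7

7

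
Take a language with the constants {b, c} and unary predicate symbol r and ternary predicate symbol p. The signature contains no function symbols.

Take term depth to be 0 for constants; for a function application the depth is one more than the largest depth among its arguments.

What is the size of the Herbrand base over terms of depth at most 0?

10

First count ground terms of depth ≤ 0.
With no function symbols every ground term is a constant, so there are exactly 2 ground terms at every depth bound.
N_0 = 2
Explicitly: b, c.
So |H| = 2.
Ground atoms are formed by filling each argument slot of a predicate with a term from H, so an r-ary predicate gives |H|^r atoms:
  r: 2;  p: 2^3 = 8
Total ground atoms: 2 + 8 = 10.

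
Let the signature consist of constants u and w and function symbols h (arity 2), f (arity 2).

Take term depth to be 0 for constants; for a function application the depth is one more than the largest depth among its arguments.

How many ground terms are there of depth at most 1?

If N_k denotes the number of depth-≤k ground terms, the 2 constants give N_0 = 2, and each function symbol of arity r contributes N_{k-1}^r new terms at level k: N_k = 2 + N_{k-1}^2 + N_{k-1}^2.
N_0 = 2
N_1 = 2 + 2^2 + 2^2 = 10
Explicitly: u, w, h(u, u), h(u, w), h(w, u), h(w, w), f(u, u), f(u, w), f(w, u), f(w, w).

10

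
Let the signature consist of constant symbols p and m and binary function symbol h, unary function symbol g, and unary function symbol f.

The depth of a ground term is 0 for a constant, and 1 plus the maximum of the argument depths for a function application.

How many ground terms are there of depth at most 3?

Let N_k count ground terms of depth at most k. Each non-constant term of depth ≤ k is some function symbol applied to depth-≤(k−1) arguments, giving N_k = 2 + N_{k-1}^2 + N_{k-1} + N_{k-1}.
N_0 = 2
N_1 = 2 + 2^2 + 2 + 2 = 10
N_2 = 2 + 10^2 + 10 + 10 = 122
N_3 = 2 + 122^2 + 122 + 122 = 15130

15130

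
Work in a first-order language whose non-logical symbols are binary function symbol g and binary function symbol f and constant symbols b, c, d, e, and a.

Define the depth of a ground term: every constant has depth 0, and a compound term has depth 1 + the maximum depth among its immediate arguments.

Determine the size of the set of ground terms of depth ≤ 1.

If N_k denotes the number of depth-≤k ground terms, the 5 constants give N_0 = 5, and each function symbol of arity r contributes N_{k-1}^r new terms at level k: N_k = 5 + N_{k-1}^2 + N_{k-1}^2.
N_0 = 5
N_1 = 5 + 5^2 + 5^2 = 55

55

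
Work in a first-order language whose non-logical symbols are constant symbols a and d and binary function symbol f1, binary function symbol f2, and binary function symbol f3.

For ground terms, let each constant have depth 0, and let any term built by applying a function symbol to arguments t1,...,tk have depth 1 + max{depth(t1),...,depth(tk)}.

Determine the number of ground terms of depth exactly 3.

If N_k denotes the number of depth-≤k ground terms, the 2 constants give N_0 = 2, and each function symbol of arity r contributes N_{k-1}^r new terms at level k: N_k = 2 + N_{k-1}^2 + N_{k-1}^2 + N_{k-1}^2.
N_0 = 2
N_1 = 2 + 2^2 + 2^2 + 2^2 = 14
N_2 = 2 + 14^2 + 14^2 + 14^2 = 590
N_3 = 2 + 590^2 + 590^2 + 590^2 = 1044302
Terms of depth exactly 3: N_3 − N_2 = 1044302 − 590 = 1043712.

1043712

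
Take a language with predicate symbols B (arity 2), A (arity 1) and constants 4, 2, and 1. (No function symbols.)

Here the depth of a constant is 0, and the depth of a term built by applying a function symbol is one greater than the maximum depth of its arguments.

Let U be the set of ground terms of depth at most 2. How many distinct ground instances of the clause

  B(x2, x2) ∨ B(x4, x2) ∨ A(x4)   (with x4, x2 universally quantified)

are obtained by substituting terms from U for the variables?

Ground terms of depth ≤ 2:
  With no function symbols every ground term is a constant, so there are exactly 3 ground terms at every depth bound.
  N_0 = 3
  N_1 = 3
  N_2 = 3
So there are 3 ground terms available for substitution.
Each of x4, x2 ranges independently over the available ground terms, and distinct assignments produce distinct instances.
Number of ground instances = 3^2 = 9.

9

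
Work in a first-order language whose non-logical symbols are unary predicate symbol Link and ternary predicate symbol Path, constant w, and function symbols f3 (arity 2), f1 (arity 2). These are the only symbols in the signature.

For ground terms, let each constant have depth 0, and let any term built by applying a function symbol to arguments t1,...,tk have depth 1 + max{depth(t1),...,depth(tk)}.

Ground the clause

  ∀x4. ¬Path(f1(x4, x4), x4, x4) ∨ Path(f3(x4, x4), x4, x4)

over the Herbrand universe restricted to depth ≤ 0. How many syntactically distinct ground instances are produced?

1

Ground terms of depth ≤ 0:
  If N_k denotes the number of depth-≤k ground terms, the 1 constant gives N_0 = 1, and each function symbol of arity r contributes N_{k-1}^r new terms at level k: N_k = 1 + N_{k-1}^2 + N_{k-1}^2.
  N_0 = 1
  Explicitly: w.
So there is exactly 1 ground term available for substitution.
The variable x4 ranges independently over the available ground terms, and distinct assignments produce distinct instances.
Number of ground instances = 1.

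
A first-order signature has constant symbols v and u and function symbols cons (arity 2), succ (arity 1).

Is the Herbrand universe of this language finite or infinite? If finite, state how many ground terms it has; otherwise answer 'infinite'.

infinite

The signature has at least one function symbol (cons, arity 2) and at least one constant (v).
Iterating cons gives infinitely many distinct ground terms: v, cons(v, v), cons(cons(v, v), cons(v, v)), ...
So the Herbrand universe is infinite.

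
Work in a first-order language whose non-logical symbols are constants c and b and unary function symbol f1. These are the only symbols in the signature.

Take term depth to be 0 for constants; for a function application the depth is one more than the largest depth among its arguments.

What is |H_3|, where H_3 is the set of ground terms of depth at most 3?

8

If N_k denotes the number of depth-≤k ground terms, the 2 constants give N_0 = 2, and each function symbol of arity r contributes N_{k-1}^r new terms at level k: N_k = 2 + N_{k-1}.
N_0 = 2
N_1 = 2 + 2 = 4
N_2 = 2 + 4 = 6
N_3 = 2 + 6 = 8
Explicitly: c, b, f1(c), f1(b), f1(f1(c)), f1(f1(b)), f1(f1(f1(c))), f1(f1(f1(b))).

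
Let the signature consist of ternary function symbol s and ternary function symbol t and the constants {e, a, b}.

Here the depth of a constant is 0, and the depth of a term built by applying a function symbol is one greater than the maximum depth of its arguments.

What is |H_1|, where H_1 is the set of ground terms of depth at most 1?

If N_k denotes the number of depth-≤k ground terms, the 3 constants give N_0 = 3, and each function symbol of arity r contributes N_{k-1}^r new terms at level k: N_k = 3 + N_{k-1}^3 + N_{k-1}^3.
N_0 = 3
N_1 = 3 + 3^3 + 3^3 = 57

57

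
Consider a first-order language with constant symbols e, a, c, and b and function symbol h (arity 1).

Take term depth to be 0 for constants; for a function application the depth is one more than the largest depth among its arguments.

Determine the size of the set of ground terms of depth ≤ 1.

8

Write N_k for the number of ground terms of depth ≤ k. A term of depth ≤ k is either a constant or a function symbol applied to arguments of depth ≤ k−1, so N_k = 4 + N_{k-1}.
N_0 = 4
N_1 = 4 + 4 = 8
Explicitly: e, a, c, b, h(e), h(a), h(c), h(b).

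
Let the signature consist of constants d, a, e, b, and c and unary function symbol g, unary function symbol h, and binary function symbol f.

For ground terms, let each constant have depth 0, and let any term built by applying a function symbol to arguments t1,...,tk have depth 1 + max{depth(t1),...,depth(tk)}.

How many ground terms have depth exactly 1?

35

Let N_k = |{terms of depth ≤ k}|. Then N_0 = 5 and N_k = 5 + N_{k-1} + N_{k-1} + N_{k-1}^2 for k ≥ 1 (one summand per function symbol, arity giving the exponent).
N_0 = 5
N_1 = 5 + 5 + 5 + 5^2 = 40
Terms of depth exactly 1: N_1 − N_0 = 40 − 5 = 35.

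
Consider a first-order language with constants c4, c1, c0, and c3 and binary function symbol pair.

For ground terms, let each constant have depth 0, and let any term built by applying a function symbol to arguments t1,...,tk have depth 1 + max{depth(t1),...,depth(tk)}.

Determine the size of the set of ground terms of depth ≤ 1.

Write N_k for the number of ground terms of depth ≤ k. A term of depth ≤ k is either a constant or a function symbol applied to arguments of depth ≤ k−1, so N_k = 4 + N_{k-1}^2.
N_0 = 4
N_1 = 4 + 4^2 = 20

20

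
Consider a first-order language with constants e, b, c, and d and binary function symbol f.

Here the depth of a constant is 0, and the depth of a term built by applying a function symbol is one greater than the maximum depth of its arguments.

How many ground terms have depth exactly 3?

Write N_k for the number of ground terms of depth ≤ k. A term of depth ≤ k is either a constant or a function symbol applied to arguments of depth ≤ k−1, so N_k = 4 + N_{k-1}^2.
N_0 = 4
N_1 = 4 + 4^2 = 20
N_2 = 4 + 20^2 = 404
N_3 = 4 + 404^2 = 163220
Terms of depth exactly 3: N_3 − N_2 = 163220 − 404 = 162816.

162816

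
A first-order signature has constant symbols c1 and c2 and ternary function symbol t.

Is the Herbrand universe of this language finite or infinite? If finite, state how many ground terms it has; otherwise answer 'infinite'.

infinite

The signature has at least one function symbol (t, arity 3) and at least one constant (c1).
Iterating t gives infinitely many distinct ground terms: c1, t(c1, c1, c1), t(t(c1, c1, c1), t(c1, c1, c1), t(c1, c1, c1)), ...
So the Herbrand universe is infinite.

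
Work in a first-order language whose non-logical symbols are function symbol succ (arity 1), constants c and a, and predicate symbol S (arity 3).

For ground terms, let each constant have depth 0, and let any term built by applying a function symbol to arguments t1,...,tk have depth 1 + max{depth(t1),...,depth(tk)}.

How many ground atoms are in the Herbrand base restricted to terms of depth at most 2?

First count ground terms of depth ≤ 2.
Write N_k for the number of ground terms of depth ≤ k. A term of depth ≤ k is either a constant or a function symbol applied to arguments of depth ≤ k−1, so N_k = 2 + N_{k-1}.
N_0 = 2
N_1 = 2 + 2 = 4
N_2 = 2 + 4 = 6
Explicitly: c, a, succ(c), succ(a), succ(succ(c)), succ(succ(a)).
So |H| = 6.
For each predicate symbol, the number of ground atoms is |H| raised to its arity; summing:
  S: 6^3 = 216
Total ground atoms: 216.

216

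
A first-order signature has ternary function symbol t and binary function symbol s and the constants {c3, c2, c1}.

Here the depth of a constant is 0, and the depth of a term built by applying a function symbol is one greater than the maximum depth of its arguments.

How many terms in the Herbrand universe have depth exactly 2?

Write N_k for the number of ground terms of depth ≤ k. A term of depth ≤ k is either a constant or a function symbol applied to arguments of depth ≤ k−1, so N_k = 3 + N_{k-1}^3 + N_{k-1}^2.
N_0 = 3
N_1 = 3 + 3^3 + 3^2 = 39
N_2 = 3 + 39^3 + 39^2 = 60843
Terms of depth exactly 2: N_2 − N_1 = 60843 − 39 = 60804.

60804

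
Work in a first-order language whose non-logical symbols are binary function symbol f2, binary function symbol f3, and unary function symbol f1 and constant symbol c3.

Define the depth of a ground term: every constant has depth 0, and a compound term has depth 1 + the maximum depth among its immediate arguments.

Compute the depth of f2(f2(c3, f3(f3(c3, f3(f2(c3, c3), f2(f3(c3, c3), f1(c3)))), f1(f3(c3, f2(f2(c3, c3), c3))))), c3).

7

depth(f2(c3, c3)) = 1 + max(0, 0) = 1
depth(f3(c3, c3)) = 1 + max(0, 0) = 1
depth(f1(c3)) = 1 + depth(c3) = 1 + 0 = 1
depth(f2(f3(c3, c3), f1(c3))) = 1 + max(1, 1) = 2
depth(f3(f2(c3, c3), f2(f3(c3, c3), f1(c3)))) = 1 + max(1, 2) = 3
depth(f3(c3, f3(f2(c3, c3), f2(f3(c3, c3), f1(c3))))) = 1 + max(0, 3) = 4
depth(f2(f2(c3, c3), c3)) = 1 + max(1, 0) = 2
depth(f3(c3, f2(f2(c3, c3), c3))) = 1 + max(0, 2) = 3
depth(f1(f3(c3, f2(f2(c3, c3), c3)))) = 1 + depth(f3(c3, f2(f2(c3, c3), c3))) = 1 + 3 = 4
depth(f3(f3(c3, f3(f2(c3, c3), f2(f3(c3, c3), f1(c3)))), f1(f3(c3, f2(f2(c3, c3), c3))))) = 1 + max(4, 4) = 5
depth(f2(c3, f3(f3(c3, f3(f2(c3, c3), f2(f3(c3, c3), f1(c3)))), f1(f3(c3, f2(f2(c3, c3), c3)))))) = 1 + max(0, 5) = 6
depth(f2(f2(c3, f3(f3(c3, f3(f2(c3, c3), f2(f3(c3, c3), f1(c3)))), f1(f3(c3, f2(f2(c3, c3), c3))))), c3)) = 1 + max(6, 0) = 7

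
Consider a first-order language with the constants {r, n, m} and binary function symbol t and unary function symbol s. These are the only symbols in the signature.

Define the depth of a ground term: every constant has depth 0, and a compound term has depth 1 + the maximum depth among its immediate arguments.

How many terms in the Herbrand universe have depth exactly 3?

59052

Count level by level. With function symbols t/2, s/1, the terms of depth ≤ k are the 3 constants together with each function applied to depth-≤(k−1) tuples, so N_k = 3 + N_{k-1}^2 + N_{k-1}.
N_0 = 3
N_1 = 3 + 3^2 + 3 = 15
N_2 = 3 + 15^2 + 15 = 243
N_3 = 3 + 243^2 + 243 = 59295
Terms of depth exactly 3: N_3 − N_2 = 59295 − 243 = 59052.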